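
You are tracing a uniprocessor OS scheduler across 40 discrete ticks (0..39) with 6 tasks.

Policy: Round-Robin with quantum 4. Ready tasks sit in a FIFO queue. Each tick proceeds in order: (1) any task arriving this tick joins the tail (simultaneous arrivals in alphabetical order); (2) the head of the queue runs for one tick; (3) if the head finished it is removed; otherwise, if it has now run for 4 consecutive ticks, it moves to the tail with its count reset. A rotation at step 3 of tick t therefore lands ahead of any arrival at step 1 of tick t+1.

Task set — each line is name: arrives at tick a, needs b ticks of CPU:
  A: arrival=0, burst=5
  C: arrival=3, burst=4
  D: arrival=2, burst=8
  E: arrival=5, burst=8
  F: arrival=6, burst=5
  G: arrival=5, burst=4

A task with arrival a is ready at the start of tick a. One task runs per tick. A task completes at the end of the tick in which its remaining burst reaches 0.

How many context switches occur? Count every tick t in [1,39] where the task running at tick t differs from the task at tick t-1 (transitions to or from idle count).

context switches = 10

t=0: queue=[A] q_used=0 → run A
t=1: queue=[A] q_used=1 → run A
t=2: queue=[A,D] q_used=2 → run A
t=3: queue=[A,D,C] q_used=3 → run A
t=4: queue=[D,C,A] q_used=0 → run D
t=5: queue=[D,C,A,E,G] q_used=1 → run D
t=6: queue=[D,C,A,E,G,F] q_used=2 → run D
t=7: queue=[D,C,A,E,G,F] q_used=3 → run D
t=8: queue=[C,A,E,G,F,D] q_used=0 → run C
t=9: queue=[C,A,E,G,F,D] q_used=1 → run C
t=10: queue=[C,A,E,G,F,D] q_used=2 → run C
t=11: queue=[C,A,E,G,F,D] q_used=3 → run C
t=12: queue=[A,E,G,F,D] q_used=0 → run A
t=13: queue=[E,G,F,D] q_used=0 → run E
t=14: queue=[E,G,F,D] q_used=1 → run E
t=15: queue=[E,G,F,D] q_used=2 → run E
t=16: queue=[E,G,F,D] q_used=3 → run E
t=17: queue=[G,F,D,E] q_used=0 → run G
t=18: queue=[G,F,D,E] q_used=1 → run G
t=19: queue=[G,F,D,E] q_used=2 → run G
t=20: queue=[G,F,D,E] q_used=3 → run G
t=21: queue=[F,D,E] q_used=0 → run F
t=22: queue=[F,D,E] q_used=1 → run F
t=23: queue=[F,D,E] q_used=2 → run F
t=24: queue=[F,D,E] q_used=3 → run F
t=25: queue=[D,E,F] q_used=0 → run D
t=26: queue=[D,E,F] q_used=1 → run D
t=27: queue=[D,E,F] q_used=2 → run D
t=28: queue=[D,E,F] q_used=3 → run D
t=29: queue=[E,F] q_used=0 → run E
t=30: queue=[E,F] q_used=1 → run E
t=31: queue=[E,F] q_used=2 → run E
t=32: queue=[E,F] q_used=3 → run E
t=33: queue=[F] q_used=0 → run F
t=34: (idle)
t=35: (idle)
t=36: (idle)
t=37: (idle)
t=38: (idle)
t=39: (idle)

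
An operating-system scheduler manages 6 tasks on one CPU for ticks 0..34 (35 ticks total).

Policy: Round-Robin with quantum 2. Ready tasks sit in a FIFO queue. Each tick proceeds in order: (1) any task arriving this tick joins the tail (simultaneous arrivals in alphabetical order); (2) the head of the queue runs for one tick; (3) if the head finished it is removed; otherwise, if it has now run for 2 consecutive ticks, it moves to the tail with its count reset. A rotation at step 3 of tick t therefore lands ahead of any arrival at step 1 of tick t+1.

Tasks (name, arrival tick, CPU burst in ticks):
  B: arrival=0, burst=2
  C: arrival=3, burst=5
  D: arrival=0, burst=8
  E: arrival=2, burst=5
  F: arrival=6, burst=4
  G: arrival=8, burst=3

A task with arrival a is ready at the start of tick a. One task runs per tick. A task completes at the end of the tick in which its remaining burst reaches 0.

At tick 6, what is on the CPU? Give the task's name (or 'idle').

running at tick 6 = C

t=0: queue=[B,D] q_used=0 → run B
t=1: queue=[B,D] q_used=1 → run B
t=2: queue=[D,E] q_used=0 → run D
t=3: queue=[D,E,C] q_used=1 → run D
t=4: queue=[E,C,D] q_used=0 → run E
t=5: queue=[E,C,D] q_used=1 → run E
t=6: queue=[C,D,E,F] q_used=0 → run C
t=7: queue=[C,D,E,F] q_used=1 → run C
t=8: queue=[D,E,F,C,G] q_used=0 → run D
t=9: queue=[D,E,F,C,G] q_used=1 → run D
t=10: queue=[E,F,C,G,D] q_used=0 → run E
t=11: queue=[E,F,C,G,D] q_used=1 → run E
t=12: queue=[F,C,G,D,E] q_used=0 → run F
t=13: queue=[F,C,G,D,E] q_used=1 → run F
t=14: queue=[C,G,D,E,F] q_used=0 → run C
t=15: queue=[C,G,D,E,F] q_used=1 → run C
t=16: queue=[G,D,E,F,C] q_used=0 → run G
t=17: queue=[G,D,E,F,C] q_used=1 → run G
t=18: queue=[D,E,F,C,G] q_used=0 → run D
t=19: queue=[D,E,F,C,G] q_used=1 → run D
t=20: queue=[E,F,C,G,D] q_used=0 → run E
t=21: queue=[F,C,G,D] q_used=0 → run F
t=22: queue=[F,C,G,D] q_used=1 → run F
t=23: queue=[C,G,D] q_used=0 → run C
t=24: queue=[G,D] q_used=0 → run G
t=25: queue=[D] q_used=0 → run D
t=26: queue=[D] q_used=1 → run D
t=27: (idle)
t=28: (idle)
t=29: (idle)
t=30: (idle)
t=31: (idle)
t=32: (idle)
t=33: (idle)
t=34: (idle)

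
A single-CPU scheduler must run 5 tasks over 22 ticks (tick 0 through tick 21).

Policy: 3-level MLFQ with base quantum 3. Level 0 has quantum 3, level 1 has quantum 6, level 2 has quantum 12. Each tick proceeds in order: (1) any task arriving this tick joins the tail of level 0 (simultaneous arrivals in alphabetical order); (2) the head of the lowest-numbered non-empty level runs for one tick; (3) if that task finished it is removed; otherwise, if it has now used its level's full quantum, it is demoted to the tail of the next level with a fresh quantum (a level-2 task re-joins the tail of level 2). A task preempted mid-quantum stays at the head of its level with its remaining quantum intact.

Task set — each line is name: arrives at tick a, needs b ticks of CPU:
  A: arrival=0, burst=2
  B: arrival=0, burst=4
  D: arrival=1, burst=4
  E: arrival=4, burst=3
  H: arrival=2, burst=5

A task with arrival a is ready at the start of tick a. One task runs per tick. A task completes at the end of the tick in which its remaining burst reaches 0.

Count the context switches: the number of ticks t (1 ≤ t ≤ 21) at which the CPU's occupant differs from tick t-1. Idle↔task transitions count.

t=0: L0/L1/L2 = AB/-/- → run A
t=1: L0/L1/L2 = ABD/-/- → run A
t=2: L0/L1/L2 = BDH/-/- → run B
t=3: L0/L1/L2 = BDH/-/- → run B
t=4: L0/L1/L2 = BDHE/-/- → run B
t=5: L0/L1/L2 = DHE/B/- → run D
t=6: L0/L1/L2 = DHE/B/- → run D
t=7: L0/L1/L2 = DHE/B/- → run D
t=8: L0/L1/L2 = HE/BD/- → run H
t=9: L0/L1/L2 = HE/BD/- → run H
t=10: L0/L1/L2 = HE/BD/- → run H
t=11: L0/L1/L2 = E/BDH/- → run E
t=12: L0/L1/L2 = E/BDH/- → run E
t=13: L0/L1/L2 = E/BDH/- → run E
t=14: L0/L1/L2 = -/BDH/- → run B
t=15: L0/L1/L2 = -/DH/- → run D
t=16: L0/L1/L2 = -/H/- → run H
t=17: L0/L1/L2 = -/H/- → run H
t=18: (idle)
t=19: (idle)
t=20: (idle)
t=21: (idle)

context switches = 8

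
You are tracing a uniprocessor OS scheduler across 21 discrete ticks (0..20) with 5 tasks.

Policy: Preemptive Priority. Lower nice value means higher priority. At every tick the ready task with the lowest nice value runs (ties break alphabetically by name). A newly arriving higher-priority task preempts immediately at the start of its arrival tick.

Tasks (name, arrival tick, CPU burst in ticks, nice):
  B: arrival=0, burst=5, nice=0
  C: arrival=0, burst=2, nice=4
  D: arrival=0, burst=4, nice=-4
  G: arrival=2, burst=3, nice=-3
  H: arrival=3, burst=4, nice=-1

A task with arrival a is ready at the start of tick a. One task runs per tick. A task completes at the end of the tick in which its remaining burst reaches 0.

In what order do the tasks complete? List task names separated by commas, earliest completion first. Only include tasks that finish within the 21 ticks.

completion order = D, G, H, B, C

t=0: ready={B,C,D} → run D
t=1: ready={B,C,D} → run D
t=2: ready={B,C,D,G} → run D
t=3: ready={B,C,D,G,H} → run D
t=4: ready={B,C,G,H} → run G
t=5: ready={B,C,G,H} → run G
t=6: ready={B,C,G,H} → run G
t=7: ready={B,C,H} → run H
t=8: ready={B,C,H} → run H
t=9: ready={B,C,H} → run H
t=10: ready={B,C,H} → run H
t=11: ready={B,C} → run B
t=12: ready={B,C} → run B
t=13: ready={B,C} → run B
t=14: ready={B,C} → run B
t=15: ready={B,C} → run B
t=16: ready={C} → run C
t=17: ready={C} → run C
t=18: (idle)
t=19: (idle)
t=20: (idle)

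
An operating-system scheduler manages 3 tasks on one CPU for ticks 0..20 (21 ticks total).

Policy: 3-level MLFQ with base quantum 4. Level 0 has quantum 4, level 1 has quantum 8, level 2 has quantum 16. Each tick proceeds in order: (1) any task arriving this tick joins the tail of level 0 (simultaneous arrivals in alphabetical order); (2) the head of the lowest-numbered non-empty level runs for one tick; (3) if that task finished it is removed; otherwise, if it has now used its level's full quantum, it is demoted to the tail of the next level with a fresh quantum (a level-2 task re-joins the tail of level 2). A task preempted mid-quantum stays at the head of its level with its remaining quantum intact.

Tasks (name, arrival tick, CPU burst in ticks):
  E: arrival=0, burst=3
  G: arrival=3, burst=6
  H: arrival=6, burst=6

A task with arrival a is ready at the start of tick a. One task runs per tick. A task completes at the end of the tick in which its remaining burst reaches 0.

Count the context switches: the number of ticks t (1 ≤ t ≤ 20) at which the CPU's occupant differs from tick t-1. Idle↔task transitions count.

context switches = 5

t=0: L0/L1/L2 = E/-/- → run E
t=1: L0/L1/L2 = E/-/- → run E
t=2: L0/L1/L2 = E/-/- → run E
t=3: L0/L1/L2 = G/-/- → run G
t=4: L0/L1/L2 = G/-/- → run G
t=5: L0/L1/L2 = G/-/- → run G
t=6: L0/L1/L2 = GH/-/- → run G
t=7: L0/L1/L2 = H/G/- → run H
t=8: L0/L1/L2 = H/G/- → run H
t=9: L0/L1/L2 = H/G/- → run H
t=10: L0/L1/L2 = H/G/- → run H
t=11: L0/L1/L2 = -/GH/- → run G
t=12: L0/L1/L2 = -/GH/- → run G
t=13: L0/L1/L2 = -/H/- → run H
t=14: L0/L1/L2 = -/H/- → run H
t=15: (idle)
t=16: (idle)
t=17: (idle)
t=18: (idle)
t=19: (idle)
t=20: (idle)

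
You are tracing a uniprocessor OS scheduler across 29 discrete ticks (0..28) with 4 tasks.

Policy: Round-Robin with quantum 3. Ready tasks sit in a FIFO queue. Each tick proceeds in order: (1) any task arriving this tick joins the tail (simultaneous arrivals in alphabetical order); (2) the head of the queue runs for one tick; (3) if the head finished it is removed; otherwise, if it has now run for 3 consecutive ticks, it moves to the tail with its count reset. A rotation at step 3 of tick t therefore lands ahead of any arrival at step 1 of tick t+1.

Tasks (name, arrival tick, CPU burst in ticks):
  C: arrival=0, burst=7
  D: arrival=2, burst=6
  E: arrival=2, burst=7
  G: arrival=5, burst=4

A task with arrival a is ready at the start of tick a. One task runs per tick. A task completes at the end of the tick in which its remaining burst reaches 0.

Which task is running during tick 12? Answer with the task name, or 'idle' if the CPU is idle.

t=0: queue=[C] q_used=0 → run C
t=1: queue=[C] q_used=1 → run C
t=2: queue=[C,D,E] q_used=2 → run C
t=3: queue=[D,E,C] q_used=0 → run D
t=4: queue=[D,E,C] q_used=1 → run D
t=5: queue=[D,E,C,G] q_used=2 → run D
t=6: queue=[E,C,G,D] q_used=0 → run E
t=7: queue=[E,C,G,D] q_used=1 → run E
t=8: queue=[E,C,G,D] q_used=2 → run E
t=9: queue=[C,G,D,E] q_used=0 → run C
t=10: queue=[C,G,D,E] q_used=1 → run C
t=11: queue=[C,G,D,E] q_used=2 → run C
t=12: queue=[G,D,E,C] q_used=0 → run G
t=13: queue=[G,D,E,C] q_used=1 → run G
t=14: queue=[G,D,E,C] q_used=2 → run G
t=15: queue=[D,E,C,G] q_used=0 → run D
t=16: queue=[D,E,C,G] q_used=1 → run D
t=17: queue=[D,E,C,G] q_used=2 → run D
t=18: queue=[E,C,G] q_used=0 → run E
t=19: queue=[E,C,G] q_used=1 → run E
t=20: queue=[E,C,G] q_used=2 → run E
t=21: queue=[C,G,E] q_used=0 → run C
t=22: queue=[G,E] q_used=0 → run G
t=23: queue=[E] q_used=0 → run E
t=24: (idle)
t=25: (idle)
t=26: (idle)
t=27: (idle)
t=28: (idle)

running at tick 12 = G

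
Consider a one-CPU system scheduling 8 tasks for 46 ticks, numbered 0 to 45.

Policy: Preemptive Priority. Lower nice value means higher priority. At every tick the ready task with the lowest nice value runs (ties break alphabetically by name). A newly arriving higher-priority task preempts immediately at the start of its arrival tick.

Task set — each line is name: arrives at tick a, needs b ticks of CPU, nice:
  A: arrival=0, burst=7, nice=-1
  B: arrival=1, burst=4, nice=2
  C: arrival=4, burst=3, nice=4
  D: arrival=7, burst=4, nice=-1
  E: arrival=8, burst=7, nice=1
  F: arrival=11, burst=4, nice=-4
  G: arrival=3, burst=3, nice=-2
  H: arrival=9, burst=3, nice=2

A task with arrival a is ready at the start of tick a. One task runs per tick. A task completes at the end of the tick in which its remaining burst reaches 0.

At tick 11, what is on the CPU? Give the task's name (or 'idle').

running at tick 11 = F

t=0: ready={A} → run A
t=1: ready={A,B} → run A
t=2: ready={A,B} → run A
t=3: ready={A,B,G} → run G
t=4: ready={A,B,C,G} → run G
t=5: ready={A,B,C,G} → run G
t=6: ready={A,B,C} → run A
t=7: ready={A,B,C,D} → run A
t=8: ready={A,B,C,D,E} → run A
t=9: ready={A,B,C,D,E,H} → run A
t=10: ready={B,C,D,E,H} → run D
t=11: ready={B,C,D,E,F,H} → run F
t=12: ready={B,C,D,E,F,H} → run F
t=13: ready={B,C,D,E,F,H} → run F
t=14: ready={B,C,D,E,F,H} → run F
t=15: ready={B,C,D,E,H} → run D
t=16: ready={B,C,D,E,H} → run D
t=17: ready={B,C,D,E,H} → run D
t=18: ready={B,C,E,H} → run E
t=19: ready={B,C,E,H} → run E
t=20: ready={B,C,E,H} → run E
t=21: ready={B,C,E,H} → run E
t=22: ready={B,C,E,H} → run E
t=23: ready={B,C,E,H} → run E
t=24: ready={B,C,E,H} → run E
t=25: ready={B,C,H} → run B
t=26: ready={B,C,H} → run B
t=27: ready={B,C,H} → run B
t=28: ready={B,C,H} → run B
t=29: ready={C,H} → run H
t=30: ready={C,H} → run H
t=31: ready={C,H} → run H
t=32: ready={C} → run C
t=33: ready={C} → run C
t=34: ready={C} → run C
t=35: (idle)
t=36: (idle)
t=37: (idle)
t=38: (idle)
t=39: (idle)
t=40: (idle)
t=41: (idle)
t=42: (idle)
t=43: (idle)
t=44: (idle)
t=45: (idle)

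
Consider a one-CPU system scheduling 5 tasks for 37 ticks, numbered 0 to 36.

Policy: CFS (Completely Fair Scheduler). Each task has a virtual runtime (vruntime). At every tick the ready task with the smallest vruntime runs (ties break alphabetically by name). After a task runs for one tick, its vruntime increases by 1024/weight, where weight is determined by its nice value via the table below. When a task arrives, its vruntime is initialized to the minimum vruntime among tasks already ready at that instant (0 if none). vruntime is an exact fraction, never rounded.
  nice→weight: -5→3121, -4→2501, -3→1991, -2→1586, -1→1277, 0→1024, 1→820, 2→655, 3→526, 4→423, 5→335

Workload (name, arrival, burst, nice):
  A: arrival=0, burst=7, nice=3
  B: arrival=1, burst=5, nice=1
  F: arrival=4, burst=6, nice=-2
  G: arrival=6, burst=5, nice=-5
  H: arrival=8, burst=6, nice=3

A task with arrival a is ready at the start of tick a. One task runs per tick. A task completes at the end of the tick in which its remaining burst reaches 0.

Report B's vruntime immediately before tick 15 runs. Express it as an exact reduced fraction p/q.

vruntime(B, start of tick 15) = 374272/53915

t=0: vr[A=0] → run A
t=1: vr[A=512/263 B=512/263] → run A
t=2: vr[A=1024/263 B=512/263] → run B
t=3: vr[A=1024/263 B=172288/53915] → run B
t=4: vr[A=1024/263 B=239616/53915 F=1024/263] → run A
t=5: vr[A=1536/263 B=239616/53915 F=1024/263] → run F
t=6: vr[A=1536/263 B=239616/53915 F=946688/208559 G=239616/53915] → run B
t=7: vr[A=1536/263 B=306944/53915 F=946688/208559 G=239616/53915] → run G
t=8: vr[A=1536/263 B=306944/53915 F=946688/208559 G=803050496/168268715 H=946688/208559] → run F
t=9: vr[A=1536/263 B=306944/53915 F=1081344/208559 G=803050496/168268715 H=946688/208559] → run H
t=10: vr[A=1536/263 B=306944/53915 F=1081344/208559 G=803050496/168268715 H=1352704/208559] → run G
t=11: vr[A=1536/263 B=306944/53915 F=1081344/208559 G=858259456/168268715 H=1352704/208559] → run G
t=12: vr[A=1536/263 B=306944/53915 F=1081344/208559 G=913468416/168268715 H=1352704/208559] → run F
t=13: vr[A=1536/263 B=306944/53915 F=1216000/208559 G=913468416/168268715 H=1352704/208559] → run G
t=14: vr[A=1536/263 B=306944/53915 F=1216000/208559 G=968677376/168268715 H=1352704/208559] → run B
t=15: vr[A=1536/263 B=374272/53915 F=1216000/208559 G=968677376/168268715 H=1352704/208559] → run G
t=16: vr[A=1536/263 B=374272/53915 F=1216000/208559 H=1352704/208559] → run F
t=17: vr[A=1536/263 B=374272/53915 F=1350656/208559 H=1352704/208559] → run A
t=18: vr[A=2048/263 B=374272/53915 F=1350656/208559 H=1352704/208559] → run F
t=19: vr[A=2048/263 B=374272/53915 F=1485312/208559 H=1352704/208559] → run H
t=20: vr[A=2048/263 B=374272/53915 F=1485312/208559 H=1758720/208559] → run B
t=21: vr[A=2048/263 F=1485312/208559 H=1758720/208559] → run F
t=22: vr[A=2048/263 H=1758720/208559] → run A
t=23: vr[A=2560/263 H=1758720/208559] → run H
t=24: vr[A=2560/263 H=2164736/208559] → run A
t=25: vr[A=3072/263 H=2164736/208559] → run H
t=26: vr[A=3072/263 H=2570752/208559] → run A
t=27: vr[H=2570752/208559] → run H
t=28: vr[H=2976768/208559] → run H
t=29: (idle)
t=30: (idle)
t=31: (idle)
t=32: (idle)
t=33: (idle)
t=34: (idle)
t=35: (idle)
t=36: (idle)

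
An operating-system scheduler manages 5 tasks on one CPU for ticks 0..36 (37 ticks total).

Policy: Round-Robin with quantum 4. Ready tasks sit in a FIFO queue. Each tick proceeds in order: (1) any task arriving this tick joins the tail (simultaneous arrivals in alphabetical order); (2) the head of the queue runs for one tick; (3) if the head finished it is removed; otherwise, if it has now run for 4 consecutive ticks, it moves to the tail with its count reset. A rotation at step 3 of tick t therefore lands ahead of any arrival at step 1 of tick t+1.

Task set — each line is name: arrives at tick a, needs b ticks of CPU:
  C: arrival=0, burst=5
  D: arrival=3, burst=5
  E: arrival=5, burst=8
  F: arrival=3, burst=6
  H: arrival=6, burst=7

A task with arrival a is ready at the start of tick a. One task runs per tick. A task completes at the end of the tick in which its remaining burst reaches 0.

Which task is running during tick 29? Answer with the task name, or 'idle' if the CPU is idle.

running at tick 29 = H

t=0: queue=[C] q_used=0 → run C
t=1: queue=[C] q_used=1 → run C
t=2: queue=[C] q_used=2 → run C
t=3: queue=[C,D,F] q_used=3 → run C
t=4: queue=[D,F,C] q_used=0 → run D
t=5: queue=[D,F,C,E] q_used=1 → run D
t=6: queue=[D,F,C,E,H] q_used=2 → run D
t=7: queue=[D,F,C,E,H] q_used=3 → run D
t=8: queue=[F,C,E,H,D] q_used=0 → run F
t=9: queue=[F,C,E,H,D] q_used=1 → run F
t=10: queue=[F,C,E,H,D] q_used=2 → run F
t=11: queue=[F,C,E,H,D] q_used=3 → run F
t=12: queue=[C,E,H,D,F] q_used=0 → run C
t=13: queue=[E,H,D,F] q_used=0 → run E
t=14: queue=[E,H,D,F] q_used=1 → run E
t=15: queue=[E,H,D,F] q_used=2 → run E
t=16: queue=[E,H,D,F] q_used=3 → run E
t=17: queue=[H,D,F,E] q_used=0 → run H
t=18: queue=[H,D,F,E] q_used=1 → run H
t=19: queue=[H,D,F,E] q_used=2 → run H
t=20: queue=[H,D,F,E] q_used=3 → run H
t=21: queue=[D,F,E,H] q_used=0 → run D
t=22: queue=[F,E,H] q_used=0 → run F
t=23: queue=[F,E,H] q_used=1 → run F
t=24: queue=[E,H] q_used=0 → run E
t=25: queue=[E,H] q_used=1 → run E
t=26: queue=[E,H] q_used=2 → run E
t=27: queue=[E,H] q_used=3 → run E
t=28: queue=[H] q_used=0 → run H
t=29: queue=[H] q_used=1 → run H
t=30: queue=[H] q_used=2 → run H
t=31: (idle)
t=32: (idle)
t=33: (idle)
t=34: (idle)
t=35: (idle)
t=36: (idle)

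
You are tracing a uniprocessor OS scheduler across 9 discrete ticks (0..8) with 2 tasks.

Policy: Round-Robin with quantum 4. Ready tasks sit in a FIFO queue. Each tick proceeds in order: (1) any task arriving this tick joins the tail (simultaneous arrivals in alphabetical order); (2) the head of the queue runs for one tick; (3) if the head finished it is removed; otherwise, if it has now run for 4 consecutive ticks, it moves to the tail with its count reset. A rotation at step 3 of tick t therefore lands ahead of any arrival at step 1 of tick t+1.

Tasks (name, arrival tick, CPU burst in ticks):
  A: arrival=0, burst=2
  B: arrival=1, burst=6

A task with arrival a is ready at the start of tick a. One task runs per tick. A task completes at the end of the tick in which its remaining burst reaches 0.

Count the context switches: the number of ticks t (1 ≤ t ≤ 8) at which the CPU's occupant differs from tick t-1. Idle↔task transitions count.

t=0: queue=[A] q_used=0 → run A
t=1: queue=[A,B] q_used=1 → run A
t=2: queue=[B] q_used=0 → run B
t=3: queue=[B] q_used=1 → run B
t=4: queue=[B] q_used=2 → run B
t=5: queue=[B] q_used=3 → run B
t=6: queue=[B] q_used=0 → run B
t=7: queue=[B] q_used=1 → run B
t=8: (idle)

context switches = 2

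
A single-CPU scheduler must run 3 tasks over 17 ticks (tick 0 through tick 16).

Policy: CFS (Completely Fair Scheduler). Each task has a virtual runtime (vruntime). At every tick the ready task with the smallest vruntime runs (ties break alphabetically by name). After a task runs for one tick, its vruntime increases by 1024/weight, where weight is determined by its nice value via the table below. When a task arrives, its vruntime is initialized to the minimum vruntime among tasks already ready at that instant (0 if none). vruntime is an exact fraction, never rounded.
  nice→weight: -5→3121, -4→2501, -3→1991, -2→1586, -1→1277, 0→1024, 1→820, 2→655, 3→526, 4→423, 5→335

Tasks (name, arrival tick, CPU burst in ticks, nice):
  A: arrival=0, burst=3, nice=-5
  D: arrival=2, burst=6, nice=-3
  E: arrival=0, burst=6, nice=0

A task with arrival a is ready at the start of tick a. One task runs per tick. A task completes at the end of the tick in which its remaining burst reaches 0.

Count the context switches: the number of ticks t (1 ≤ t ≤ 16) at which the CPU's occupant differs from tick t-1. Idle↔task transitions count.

t=0: vr[A=0 E=0] → run A
t=1: vr[A=1024/3121 E=0] → run E
t=2: vr[A=1024/3121 D=1024/3121 E=1] → run A
t=3: vr[A=2048/3121 D=1024/3121 E=1] → run D
t=4: vr[A=2048/3121 D=5234688/6213911 E=1] → run A
t=5: vr[D=5234688/6213911 E=1] → run D
t=6: vr[D=8430592/6213911 E=1] → run E
t=7: vr[D=8430592/6213911 E=2] → run D
t=8: vr[D=11626496/6213911 E=2] → run D
t=9: vr[D=14822400/6213911 E=2] → run E
t=10: vr[D=14822400/6213911 E=3] → run D
t=11: vr[D=18018304/6213911 E=3] → run D
t=12: vr[E=3] → run E
t=13: vr[E=4] → run E
t=14: vr[E=5] → run E
t=15: (idle)
t=16: (idle)

context switches = 11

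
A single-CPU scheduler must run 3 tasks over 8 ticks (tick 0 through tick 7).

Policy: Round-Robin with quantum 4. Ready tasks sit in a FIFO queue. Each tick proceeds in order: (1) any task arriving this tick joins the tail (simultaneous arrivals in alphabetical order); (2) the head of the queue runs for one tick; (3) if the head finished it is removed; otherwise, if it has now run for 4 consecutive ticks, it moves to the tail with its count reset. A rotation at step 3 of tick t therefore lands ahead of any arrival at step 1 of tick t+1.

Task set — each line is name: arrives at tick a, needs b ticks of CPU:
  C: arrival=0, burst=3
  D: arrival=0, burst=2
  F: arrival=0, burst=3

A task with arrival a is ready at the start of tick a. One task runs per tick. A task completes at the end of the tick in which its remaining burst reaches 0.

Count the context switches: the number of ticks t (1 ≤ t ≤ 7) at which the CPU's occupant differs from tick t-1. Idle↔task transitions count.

t=0: queue=[C,D,F] q_used=0 → run C
t=1: queue=[C,D,F] q_used=1 → run C
t=2: queue=[C,D,F] q_used=2 → run C
t=3: queue=[D,F] q_used=0 → run D
t=4: queue=[D,F] q_used=1 → run D
t=5: queue=[F] q_used=0 → run F
t=6: queue=[F] q_used=1 → run F
t=7: queue=[F] q_used=2 → run F

context switches = 2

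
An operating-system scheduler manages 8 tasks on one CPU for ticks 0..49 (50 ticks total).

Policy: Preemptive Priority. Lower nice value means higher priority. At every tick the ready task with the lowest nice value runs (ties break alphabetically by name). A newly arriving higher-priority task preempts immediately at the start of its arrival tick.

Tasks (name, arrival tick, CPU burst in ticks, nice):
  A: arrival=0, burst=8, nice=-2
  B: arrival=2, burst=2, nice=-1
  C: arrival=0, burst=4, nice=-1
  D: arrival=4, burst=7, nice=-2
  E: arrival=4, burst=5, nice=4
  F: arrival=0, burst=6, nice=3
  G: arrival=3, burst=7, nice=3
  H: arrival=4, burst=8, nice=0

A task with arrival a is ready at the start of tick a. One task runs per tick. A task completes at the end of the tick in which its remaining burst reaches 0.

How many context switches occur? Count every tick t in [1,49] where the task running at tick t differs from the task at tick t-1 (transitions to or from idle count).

t=0: ready={A,C,F} → run A
t=1: ready={A,C,F} → run A
t=2: ready={A,B,C,F} → run A
t=3: ready={A,B,C,F,G} → run A
t=4: ready={A,B,C,D,E,F,G,H} → run A
t=5: ready={A,B,C,D,E,F,G,H} → run A
t=6: ready={A,B,C,D,E,F,G,H} → run A
t=7: ready={A,B,C,D,E,F,G,H} → run A
t=8: ready={B,C,D,E,F,G,H} → run D
t=9: ready={B,C,D,E,F,G,H} → run D
t=10: ready={B,C,D,E,F,G,H} → run D
t=11: ready={B,C,D,E,F,G,H} → run D
t=12: ready={B,C,D,E,F,G,H} → run D
t=13: ready={B,C,D,E,F,G,H} → run D
t=14: ready={B,C,D,E,F,G,H} → run D
t=15: ready={B,C,E,F,G,H} → run B
t=16: ready={B,C,E,F,G,H} → run B
t=17: ready={C,E,F,G,H} → run C
t=18: ready={C,E,F,G,H} → run C
t=19: ready={C,E,F,G,H} → run C
t=20: ready={C,E,F,G,H} → run C
t=21: ready={E,F,G,H} → run H
t=22: ready={E,F,G,H} → run H
t=23: ready={E,F,G,H} → run H
t=24: ready={E,F,G,H} → run H
t=25: ready={E,F,G,H} → run H
t=26: ready={E,F,G,H} → run H
t=27: ready={E,F,G,H} → run H
t=28: ready={E,F,G,H} → run H
t=29: ready={E,F,G} → run F
t=30: ready={E,F,G} → run F
t=31: ready={E,F,G} → run F
t=32: ready={E,F,G} → run F
t=33: ready={E,F,G} → run F
t=34: ready={E,F,G} → run F
t=35: ready={E,G} → run G
t=36: ready={E,G} → run G
t=37: ready={E,G} → run G
t=38: ready={E,G} → run G
t=39: ready={E,G} → run G
t=40: ready={E,G} → run G
t=41: ready={E,G} → run G
t=42: ready={E} → run E
t=43: ready={E} → run E
t=44: ready={E} → run E
t=45: ready={E} → run E
t=46: ready={E} → run E
t=47: (idle)
t=48: (idle)
t=49: (idle)

context switches = 8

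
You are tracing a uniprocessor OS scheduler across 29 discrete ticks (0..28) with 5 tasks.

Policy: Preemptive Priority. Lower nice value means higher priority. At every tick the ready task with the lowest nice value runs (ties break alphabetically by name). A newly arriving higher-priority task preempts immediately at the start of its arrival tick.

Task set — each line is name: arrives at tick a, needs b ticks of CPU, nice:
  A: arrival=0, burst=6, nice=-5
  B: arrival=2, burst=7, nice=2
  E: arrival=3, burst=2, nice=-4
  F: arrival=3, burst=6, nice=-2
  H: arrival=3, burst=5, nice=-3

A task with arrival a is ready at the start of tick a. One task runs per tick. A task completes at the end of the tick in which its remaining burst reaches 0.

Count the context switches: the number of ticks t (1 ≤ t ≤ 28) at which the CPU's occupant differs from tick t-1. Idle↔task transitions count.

context switches = 5

t=0: ready={A} → run A
t=1: ready={A} → run A
t=2: ready={A,B} → run A
t=3: ready={A,B,E,F,H} → run A
t=4: ready={A,B,E,F,H} → run A
t=5: ready={A,B,E,F,H} → run A
t=6: ready={B,E,F,H} → run E
t=7: ready={B,E,F,H} → run E
t=8: ready={B,F,H} → run H
t=9: ready={B,F,H} → run H
t=10: ready={B,F,H} → run H
t=11: ready={B,F,H} → run H
t=12: ready={B,F,H} → run H
t=13: ready={B,F} → run F
t=14: ready={B,F} → run F
t=15: ready={B,F} → run F
t=16: ready={B,F} → run F
t=17: ready={B,F} → run F
t=18: ready={B,F} → run F
t=19: ready={B} → run B
t=20: ready={B} → run B
t=21: ready={B} → run B
t=22: ready={B} → run B
t=23: ready={B} → run B
t=24: ready={B} → run B
t=25: ready={B} → run B
t=26: (idle)
t=27: (idle)
t=28: (idle)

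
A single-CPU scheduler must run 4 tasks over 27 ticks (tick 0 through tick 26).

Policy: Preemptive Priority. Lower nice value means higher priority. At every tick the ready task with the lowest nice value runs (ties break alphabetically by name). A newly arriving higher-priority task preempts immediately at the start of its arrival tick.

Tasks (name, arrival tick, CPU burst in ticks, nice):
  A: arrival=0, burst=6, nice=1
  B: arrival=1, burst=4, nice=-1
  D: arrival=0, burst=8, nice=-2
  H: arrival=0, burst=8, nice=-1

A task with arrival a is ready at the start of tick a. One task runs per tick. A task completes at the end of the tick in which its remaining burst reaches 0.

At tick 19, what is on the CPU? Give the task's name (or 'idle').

running at tick 19 = H

t=0: ready={A,D,H} → run D
t=1: ready={A,B,D,H} → run D
t=2: ready={A,B,D,H} → run D
t=3: ready={A,B,D,H} → run D
t=4: ready={A,B,D,H} → run D
t=5: ready={A,B,D,H} → run D
t=6: ready={A,B,D,H} → run D
t=7: ready={A,B,D,H} → run D
t=8: ready={A,B,H} → run B
t=9: ready={A,B,H} → run B
t=10: ready={A,B,H} → run B
t=11: ready={A,B,H} → run B
t=12: ready={A,H} → run H
t=13: ready={A,H} → run H
t=14: ready={A,H} → run H
t=15: ready={A,H} → run H
t=16: ready={A,H} → run H
t=17: ready={A,H} → run H
t=18: ready={A,H} → run H
t=19: ready={A,H} → run H
t=20: ready={A} → run A
t=21: ready={A} → run A
t=22: ready={A} → run A
t=23: ready={A} → run A
t=24: ready={A} → run A
t=25: ready={A} → run A
t=26: (idle)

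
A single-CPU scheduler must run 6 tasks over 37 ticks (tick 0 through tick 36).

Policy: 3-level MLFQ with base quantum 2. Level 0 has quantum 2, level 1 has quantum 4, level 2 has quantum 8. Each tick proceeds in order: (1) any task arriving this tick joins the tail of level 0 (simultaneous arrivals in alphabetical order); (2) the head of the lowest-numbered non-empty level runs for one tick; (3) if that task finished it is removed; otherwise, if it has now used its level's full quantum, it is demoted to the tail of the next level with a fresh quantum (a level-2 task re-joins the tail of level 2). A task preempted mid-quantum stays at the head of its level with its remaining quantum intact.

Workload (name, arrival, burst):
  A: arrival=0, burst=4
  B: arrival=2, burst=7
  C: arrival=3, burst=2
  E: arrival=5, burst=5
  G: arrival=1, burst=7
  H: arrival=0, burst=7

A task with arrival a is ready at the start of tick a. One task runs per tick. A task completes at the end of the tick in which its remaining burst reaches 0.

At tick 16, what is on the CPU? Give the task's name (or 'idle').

t=0: L0/L1/L2 = AH/-/- → run A
t=1: L0/L1/L2 = AHG/-/- → run A
t=2: L0/L1/L2 = HGB/A/- → run H
t=3: L0/L1/L2 = HGBC/A/- → run H
t=4: L0/L1/L2 = GBC/AH/- → run G
t=5: L0/L1/L2 = GBCE/AH/- → run G
t=6: L0/L1/L2 = BCE/AHG/- → run B
t=7: L0/L1/L2 = BCE/AHG/- → run B
t=8: L0/L1/L2 = CE/AHGB/- → run C
t=9: L0/L1/L2 = CE/AHGB/- → run C
t=10: L0/L1/L2 = E/AHGB/- → run E
t=11: L0/L1/L2 = E/AHGB/- → run E
t=12: L0/L1/L2 = -/AHGBE/- → run A
t=13: L0/L1/L2 = -/AHGBE/- → run A
t=14: L0/L1/L2 = -/HGBE/- → run H
t=15: L0/L1/L2 = -/HGBE/- → run H
t=16: L0/L1/L2 = -/HGBE/- → run H
t=17: L0/L1/L2 = -/HGBE/- → run H
t=18: L0/L1/L2 = -/GBE/H → run G
t=19: L0/L1/L2 = -/GBE/H → run G
t=20: L0/L1/L2 = -/GBE/H → run G
t=21: L0/L1/L2 = -/GBE/H → run G
t=22: L0/L1/L2 = -/BE/HG → run B
t=23: L0/L1/L2 = -/BE/HG → run B
t=24: L0/L1/L2 = -/BE/HG → run B
t=25: L0/L1/L2 = -/BE/HG → run B
t=26: L0/L1/L2 = -/E/HGB → run E
t=27: L0/L1/L2 = -/E/HGB → run E
t=28: L0/L1/L2 = -/E/HGB → run E
t=29: L0/L1/L2 = -/-/HGB → run H
t=30: L0/L1/L2 = -/-/GB → run G
t=31: L0/L1/L2 = -/-/B → run B
t=32: (idle)
t=33: (idle)
t=34: (idle)
t=35: (idle)
t=36: (idle)

running at tick 16 = H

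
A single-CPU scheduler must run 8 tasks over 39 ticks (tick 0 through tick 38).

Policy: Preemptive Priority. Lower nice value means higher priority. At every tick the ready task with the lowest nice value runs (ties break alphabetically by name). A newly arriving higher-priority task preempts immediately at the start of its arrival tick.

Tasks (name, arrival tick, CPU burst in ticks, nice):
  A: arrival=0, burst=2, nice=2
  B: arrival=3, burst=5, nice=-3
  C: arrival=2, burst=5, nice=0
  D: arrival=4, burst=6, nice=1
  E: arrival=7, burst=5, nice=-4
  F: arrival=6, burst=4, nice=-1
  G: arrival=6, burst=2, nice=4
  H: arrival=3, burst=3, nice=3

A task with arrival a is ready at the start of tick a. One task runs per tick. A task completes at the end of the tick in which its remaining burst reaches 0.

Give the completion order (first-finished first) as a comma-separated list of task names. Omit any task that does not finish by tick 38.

t=0: ready={A} → run A
t=1: ready={A} → run A
t=2: ready={C} → run C
t=3: ready={B,C,H} → run B
t=4: ready={B,C,D,H} → run B
t=5: ready={B,C,D,H} → run B
t=6: ready={B,C,D,F,G,H} → run B
t=7: ready={B,C,D,E,F,G,H} → run E
t=8: ready={B,C,D,E,F,G,H} → run E
t=9: ready={B,C,D,E,F,G,H} → run E
t=10: ready={B,C,D,E,F,G,H} → run E
t=11: ready={B,C,D,E,F,G,H} → run E
t=12: ready={B,C,D,F,G,H} → run B
t=13: ready={C,D,F,G,H} → run F
t=14: ready={C,D,F,G,H} → run F
t=15: ready={C,D,F,G,H} → run F
t=16: ready={C,D,F,G,H} → run F
t=17: ready={C,D,G,H} → run C
t=18: ready={C,D,G,H} → run C
t=19: ready={C,D,G,H} → run C
t=20: ready={C,D,G,H} → run C
t=21: ready={D,G,H} → run D
t=22: ready={D,G,H} → run D
t=23: ready={D,G,H} → run D
t=24: ready={D,G,H} → run D
t=25: ready={D,G,H} → run D
t=26: ready={D,G,H} → run D
t=27: ready={G,H} → run H
t=28: ready={G,H} → run H
t=29: ready={G,H} → run H
t=30: ready={G} → run G
t=31: ready={G} → run G
t=32: (idle)
t=33: (idle)
t=34: (idle)
t=35: (idle)
t=36: (idle)
t=37: (idle)
t=38: (idle)

completion order = A, E, B, F, C, D, H, G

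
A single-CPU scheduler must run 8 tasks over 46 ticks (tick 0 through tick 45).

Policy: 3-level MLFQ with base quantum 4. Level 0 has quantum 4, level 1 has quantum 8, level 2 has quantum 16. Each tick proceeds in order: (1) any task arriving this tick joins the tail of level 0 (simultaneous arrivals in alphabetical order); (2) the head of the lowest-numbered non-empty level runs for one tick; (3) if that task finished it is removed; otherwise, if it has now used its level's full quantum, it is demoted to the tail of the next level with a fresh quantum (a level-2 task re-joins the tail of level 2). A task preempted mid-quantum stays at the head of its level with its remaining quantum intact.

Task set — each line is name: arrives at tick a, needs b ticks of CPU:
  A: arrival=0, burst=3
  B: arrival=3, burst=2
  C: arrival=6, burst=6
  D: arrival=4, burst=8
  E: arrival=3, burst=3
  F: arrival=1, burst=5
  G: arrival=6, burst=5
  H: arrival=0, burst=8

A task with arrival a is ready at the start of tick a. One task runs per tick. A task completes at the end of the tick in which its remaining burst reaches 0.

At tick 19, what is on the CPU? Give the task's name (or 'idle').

t=0: L0/L1/L2 = AH/-/- → run A
t=1: L0/L1/L2 = AHF/-/- → run A
t=2: L0/L1/L2 = AHF/-/- → run A
t=3: L0/L1/L2 = HFBE/-/- → run H
t=4: L0/L1/L2 = HFBED/-/- → run H
t=5: L0/L1/L2 = HFBED/-/- → run H
t=6: L0/L1/L2 = HFBEDCG/-/- → run H
t=7: L0/L1/L2 = FBEDCG/H/- → run F
t=8: L0/L1/L2 = FBEDCG/H/- → run F
t=9: L0/L1/L2 = FBEDCG/H/- → run F
t=10: L0/L1/L2 = FBEDCG/H/- → run F
t=11: L0/L1/L2 = BEDCG/HF/- → run B
t=12: L0/L1/L2 = BEDCG/HF/- → run B
t=13: L0/L1/L2 = EDCG/HF/- → run E
t=14: L0/L1/L2 = EDCG/HF/- → run E
t=15: L0/L1/L2 = EDCG/HF/- → run E
t=16: L0/L1/L2 = DCG/HF/- → run D
t=17: L0/L1/L2 = DCG/HF/- → run D
t=18: L0/L1/L2 = DCG/HF/- → run D
t=19: L0/L1/L2 = DCG/HF/- → run D
t=20: L0/L1/L2 = CG/HFD/- → run C
t=21: L0/L1/L2 = CG/HFD/- → run C
t=22: L0/L1/L2 = CG/HFD/- → run C
t=23: L0/L1/L2 = CG/HFD/- → run C
t=24: L0/L1/L2 = G/HFDC/- → run G
t=25: L0/L1/L2 = G/HFDC/- → run G
t=26: L0/L1/L2 = G/HFDC/- → run G
t=27: L0/L1/L2 = G/HFDC/- → run G
t=28: L0/L1/L2 = -/HFDCG/- → run H
t=29: L0/L1/L2 = -/HFDCG/- → run H
t=30: L0/L1/L2 = -/HFDCG/- → run H
t=31: L0/L1/L2 = -/HFDCG/- → run H
t=32: L0/L1/L2 = -/FDCG/- → run F
t=33: L0/L1/L2 = -/DCG/- → run D
t=34: L0/L1/L2 = -/DCG/- → run D
t=35: L0/L1/L2 = -/DCG/- → run D
t=36: L0/L1/L2 = -/DCG/- → run D
t=37: L0/L1/L2 = -/CG/- → run C
t=38: L0/L1/L2 = -/CG/- → run C
t=39: L0/L1/L2 = -/G/- → run G
t=40: (idle)
t=41: (idle)
t=42: (idle)
t=43: (idle)
t=44: (idle)
t=45: (idle)

running at tick 19 = D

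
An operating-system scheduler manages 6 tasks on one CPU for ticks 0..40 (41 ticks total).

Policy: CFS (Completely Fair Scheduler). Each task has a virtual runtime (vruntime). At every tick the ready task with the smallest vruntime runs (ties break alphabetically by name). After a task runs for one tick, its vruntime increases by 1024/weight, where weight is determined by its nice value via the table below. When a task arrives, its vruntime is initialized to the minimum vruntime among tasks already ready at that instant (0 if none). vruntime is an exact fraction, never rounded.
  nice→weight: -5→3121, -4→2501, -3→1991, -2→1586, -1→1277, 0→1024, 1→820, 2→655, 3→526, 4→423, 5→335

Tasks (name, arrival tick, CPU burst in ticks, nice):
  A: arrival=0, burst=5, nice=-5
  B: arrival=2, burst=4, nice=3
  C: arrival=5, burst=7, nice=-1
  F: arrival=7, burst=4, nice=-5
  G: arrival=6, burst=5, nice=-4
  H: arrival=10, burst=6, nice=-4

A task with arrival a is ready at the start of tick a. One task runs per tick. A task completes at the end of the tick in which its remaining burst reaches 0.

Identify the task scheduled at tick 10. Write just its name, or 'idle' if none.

t=0: vr[A=0] → run A
t=1: vr[A=1024/3121] → run A
t=2: vr[A=2048/3121 B=2048/3121] → run A
t=3: vr[A=3072/3121 B=2048/3121] → run B
t=4: vr[A=3072/3121 B=2136576/820823] → run A
t=5: vr[A=4096/3121 B=2136576/820823 C=4096/3121] → run A
t=6: vr[B=2136576/820823 C=4096/3121 G=4096/3121] → run C
t=7: vr[B=2136576/820823 C=8426496/3985517 F=4096/3121 G=4096/3121] → run F
t=8: vr[B=2136576/820823 C=8426496/3985517 F=5120/3121 G=4096/3121] → run G
t=9: vr[B=2136576/820823 C=8426496/3985517 F=5120/3121 G=13440000/7805621] → run F
t=10: vr[B=2136576/820823 C=8426496/3985517 F=6144/3121 G=13440000/7805621 H=13440000/7805621] → run G
t=11: vr[B=2136576/820823 C=8426496/3985517 F=6144/3121 G=16635904/7805621 H=13440000/7805621] → run H
t=12: vr[B=2136576/820823 C=8426496/3985517 F=6144/3121 G=16635904/7805621 H=16635904/7805621] → run F
t=13: vr[B=2136576/820823 C=8426496/3985517 F=7168/3121 G=16635904/7805621 H=16635904/7805621] → run C
t=14: vr[B=2136576/820823 C=11622400/3985517 F=7168/3121 G=16635904/7805621 H=16635904/7805621] → run G
t=15: vr[B=2136576/820823 C=11622400/3985517 F=7168/3121 G=19831808/7805621 H=16635904/7805621] → run H
t=16: vr[B=2136576/820823 C=11622400/3985517 F=7168/3121 G=19831808/7805621 H=19831808/7805621] → run F
t=17: vr[B=2136576/820823 C=11622400/3985517 G=19831808/7805621 H=19831808/7805621] → run G
t=18: vr[B=2136576/820823 C=11622400/3985517 G=23027712/7805621 H=19831808/7805621] → run H
t=19: vr[B=2136576/820823 C=11622400/3985517 G=23027712/7805621 H=23027712/7805621] → run B
t=20: vr[B=3734528/820823 C=11622400/3985517 G=23027712/7805621 H=23027712/7805621] → run C
t=21: vr[B=3734528/820823 C=14818304/3985517 G=23027712/7805621 H=23027712/7805621] → run G
t=22: vr[B=3734528/820823 C=14818304/3985517 H=23027712/7805621] → run H
t=23: vr[B=3734528/820823 C=14818304/3985517 H=26223616/7805621] → run H
t=24: vr[B=3734528/820823 C=14818304/3985517 H=29419520/7805621] → run C
t=25: vr[B=3734528/820823 C=18014208/3985517 H=29419520/7805621] → run H
t=26: vr[B=3734528/820823 C=18014208/3985517] → run C
t=27: vr[B=3734528/820823 C=21210112/3985517] → run B
t=28: vr[B=5332480/820823 C=21210112/3985517] → run C
t=29: vr[B=5332480/820823 C=24406016/3985517] → run C
t=30: vr[B=5332480/820823] → run B
t=31: (idle)
t=32: (idle)
t=33: (idle)
t=34: (idle)
t=35: (idle)
t=36: (idle)
t=37: (idle)
t=38: (idle)
t=39: (idle)
t=40: (idle)

running at tick 10 = G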